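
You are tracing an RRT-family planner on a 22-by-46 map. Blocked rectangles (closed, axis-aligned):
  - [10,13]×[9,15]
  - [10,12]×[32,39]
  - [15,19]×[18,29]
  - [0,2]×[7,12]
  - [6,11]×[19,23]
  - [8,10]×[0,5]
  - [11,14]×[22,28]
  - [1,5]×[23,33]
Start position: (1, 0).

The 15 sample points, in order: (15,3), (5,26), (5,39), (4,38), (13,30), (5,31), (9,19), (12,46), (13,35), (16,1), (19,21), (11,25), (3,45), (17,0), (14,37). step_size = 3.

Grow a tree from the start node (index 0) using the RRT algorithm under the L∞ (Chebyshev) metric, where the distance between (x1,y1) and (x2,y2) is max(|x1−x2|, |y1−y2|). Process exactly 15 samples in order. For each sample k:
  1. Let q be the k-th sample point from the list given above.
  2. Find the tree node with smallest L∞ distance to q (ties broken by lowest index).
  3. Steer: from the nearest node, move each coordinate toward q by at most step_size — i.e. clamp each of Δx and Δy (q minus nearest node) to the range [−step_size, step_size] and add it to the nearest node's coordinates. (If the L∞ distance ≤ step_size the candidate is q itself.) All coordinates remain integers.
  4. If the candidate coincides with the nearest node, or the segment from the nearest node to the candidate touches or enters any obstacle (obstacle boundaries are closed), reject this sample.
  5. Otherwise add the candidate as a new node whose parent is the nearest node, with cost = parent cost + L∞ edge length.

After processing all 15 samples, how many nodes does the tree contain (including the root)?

Node count: 9

1. q=(15,3) nearest=0 d=14 new=(4,3) → add node 1 parent=0 cost=3
2. q=(5,26) nearest=1 d=23 new=(5,6) → add node 2 parent=1 cost=6
3. q=(5,39) nearest=2 d=33 new=(5,9) → add node 3 parent=2 cost=9
4. q=(4,38) nearest=3 d=29 new=(4,12) → add node 4 parent=3 cost=12
5. q=(13,30) nearest=4 d=18 new=(7,15) → add node 5 parent=4 cost=15
6. q=(5,31) nearest=5 d=16 new=(5,18) → add node 6 parent=5 cost=18
7. q=(9,19) nearest=5 d=4 new=(9,18) → add node 7 parent=5 cost=18
8. q=(12,46) nearest=6 d=28 new=(8,21) → blocked by [6,11]×[19,23], reject
9. q=(13,35) nearest=6 d=17 new=(8,21) → blocked by [6,11]×[19,23], reject
10. q=(16,1) nearest=2 d=11 new=(8,3) → blocked by [8,10]×[0,5], reject
11. q=(19,21) nearest=7 d=10 new=(12,21) → blocked by [6,11]×[19,23], reject
12. q=(11,25) nearest=6 d=7 new=(8,21) → blocked by [6,11]×[19,23], reject
13. q=(3,45) nearest=6 d=27 new=(3,21) → add node 8 parent=6 cost=21
14. q=(17,0) nearest=2 d=12 new=(8,3) → blocked by [8,10]×[0,5], reject
15. q=(14,37) nearest=8 d=16 new=(6,24) → blocked by [1,5]×[23,33], reject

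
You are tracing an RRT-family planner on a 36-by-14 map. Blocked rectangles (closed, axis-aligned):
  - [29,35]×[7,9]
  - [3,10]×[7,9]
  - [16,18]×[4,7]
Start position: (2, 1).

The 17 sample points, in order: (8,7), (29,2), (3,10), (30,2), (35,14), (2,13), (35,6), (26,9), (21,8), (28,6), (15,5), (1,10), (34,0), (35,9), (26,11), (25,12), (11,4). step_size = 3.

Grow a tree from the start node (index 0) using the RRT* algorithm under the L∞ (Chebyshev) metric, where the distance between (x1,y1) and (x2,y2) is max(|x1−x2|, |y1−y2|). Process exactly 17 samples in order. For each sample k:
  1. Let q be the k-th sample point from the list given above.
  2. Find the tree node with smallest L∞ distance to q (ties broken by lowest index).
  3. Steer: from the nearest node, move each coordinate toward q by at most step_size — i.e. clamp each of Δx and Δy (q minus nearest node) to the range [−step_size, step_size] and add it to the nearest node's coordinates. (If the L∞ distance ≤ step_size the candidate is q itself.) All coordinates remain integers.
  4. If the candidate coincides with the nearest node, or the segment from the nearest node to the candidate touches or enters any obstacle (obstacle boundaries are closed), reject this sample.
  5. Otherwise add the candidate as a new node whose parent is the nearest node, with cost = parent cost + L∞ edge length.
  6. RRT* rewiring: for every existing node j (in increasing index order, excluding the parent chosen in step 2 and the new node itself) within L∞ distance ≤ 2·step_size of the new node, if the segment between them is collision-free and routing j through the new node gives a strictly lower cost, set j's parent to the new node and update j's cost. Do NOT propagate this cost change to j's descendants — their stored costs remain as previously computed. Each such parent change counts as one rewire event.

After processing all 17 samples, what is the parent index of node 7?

Parent of node 7: 5

1. q=(8,7) nearest=0 d=6 new=(5,4) → add node 1 parent=0 cost=3
2. q=(29,2) nearest=1 d=24 new=(8,2) → add node 2 parent=1 cost=6
3. q=(3,10) nearest=1 d=6 new=(3,7) → blocked by [3,10]×[7,9], reject
4. q=(30,2) nearest=2 d=22 new=(11,2) → add node 3 parent=2 cost=9
5. q=(35,14) nearest=3 d=24 new=(14,5) → add node 4 parent=3 cost=12
6. q=(2,13) nearest=1 d=9 new=(2,7) → add node 5 parent=1 cost=6
7. q=(35,6) nearest=4 d=21 new=(17,6) → blocked by [16,18]×[4,7], reject
8. q=(26,9) nearest=4 d=12 new=(17,8) → blocked by [16,18]×[4,7], reject
9. q=(21,8) nearest=4 d=7 new=(17,8) → blocked by [16,18]×[4,7], reject
10. q=(28,6) nearest=4 d=14 new=(17,6) → blocked by [16,18]×[4,7], reject
11. q=(15,5) nearest=4 d=1 new=(15,5) → add node 6 parent=4 cost=13
12. q=(1,10) nearest=5 d=3 new=(1,10) → add node 7 parent=5 cost=9
13. q=(34,0) nearest=6 d=19 new=(18,2) → blocked by [16,18]×[4,7], reject
14. q=(35,9) nearest=6 d=20 new=(18,8) → blocked by [16,18]×[4,7], reject
15. q=(26,11) nearest=6 d=11 new=(18,8) → blocked by [16,18]×[4,7], reject
16. q=(25,12) nearest=6 d=10 new=(18,8) → blocked by [16,18]×[4,7], reject
17. q=(11,4) nearest=3 d=2 new=(11,4) → add node 8 parent=3 cost=11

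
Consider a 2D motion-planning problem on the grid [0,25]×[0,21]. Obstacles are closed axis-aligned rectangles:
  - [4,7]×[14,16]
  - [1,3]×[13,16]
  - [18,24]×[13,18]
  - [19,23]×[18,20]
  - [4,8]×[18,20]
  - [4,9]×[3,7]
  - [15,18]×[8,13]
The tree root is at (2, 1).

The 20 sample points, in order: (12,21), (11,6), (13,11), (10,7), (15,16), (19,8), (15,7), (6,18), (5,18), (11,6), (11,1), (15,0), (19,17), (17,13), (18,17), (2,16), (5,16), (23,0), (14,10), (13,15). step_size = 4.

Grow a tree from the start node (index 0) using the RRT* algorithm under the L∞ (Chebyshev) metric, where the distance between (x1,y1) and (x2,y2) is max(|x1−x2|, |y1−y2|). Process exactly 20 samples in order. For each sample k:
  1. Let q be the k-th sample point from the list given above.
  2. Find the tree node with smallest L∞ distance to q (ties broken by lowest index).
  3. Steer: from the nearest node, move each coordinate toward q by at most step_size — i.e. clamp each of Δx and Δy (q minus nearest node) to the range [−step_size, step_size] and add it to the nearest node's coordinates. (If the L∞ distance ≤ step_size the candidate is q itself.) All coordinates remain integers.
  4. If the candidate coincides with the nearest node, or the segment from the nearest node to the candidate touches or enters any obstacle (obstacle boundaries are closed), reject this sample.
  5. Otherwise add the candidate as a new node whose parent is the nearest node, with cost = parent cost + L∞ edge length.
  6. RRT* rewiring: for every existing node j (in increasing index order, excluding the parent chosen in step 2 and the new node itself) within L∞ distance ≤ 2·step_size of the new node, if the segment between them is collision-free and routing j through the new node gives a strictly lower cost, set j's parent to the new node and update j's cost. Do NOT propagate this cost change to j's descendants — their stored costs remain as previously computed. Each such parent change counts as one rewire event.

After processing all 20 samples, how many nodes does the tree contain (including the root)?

Node count: 7

1. q=(12,21) nearest=0 d=20 new=(6,5) → blocked by [4,9]×[3,7], reject
2. q=(11,6) nearest=0 d=9 new=(6,5) → blocked by [4,9]×[3,7], reject
3. q=(13,11) nearest=0 d=11 new=(6,5) → blocked by [4,9]×[3,7], reject
4. q=(10,7) nearest=0 d=8 new=(6,5) → blocked by [4,9]×[3,7], reject
5. q=(15,16) nearest=0 d=15 new=(6,5) → blocked by [4,9]×[3,7], reject
6. q=(19,8) nearest=0 d=17 new=(6,5) → blocked by [4,9]×[3,7], reject
7. q=(15,7) nearest=0 d=13 new=(6,5) → blocked by [4,9]×[3,7], reject
8. q=(6,18) nearest=0 d=17 new=(6,5) → blocked by [4,9]×[3,7], reject
9. q=(5,18) nearest=0 d=17 new=(5,5) → blocked by [4,9]×[3,7], reject
10. q=(11,6) nearest=0 d=9 new=(6,5) → blocked by [4,9]×[3,7], reject
11. q=(11,1) nearest=0 d=9 new=(6,1) → add node 1 parent=0 cost=4
12. q=(15,0) nearest=1 d=9 new=(10,0) → add node 2 parent=1 cost=8
13. q=(19,17) nearest=1 d=16 new=(10,5) → blocked by [4,9]×[3,7], reject
14. q=(17,13) nearest=1 d=12 new=(10,5) → blocked by [4,9]×[3,7], reject
15. q=(18,17) nearest=0 d=16 new=(6,5) → blocked by [4,9]×[3,7], reject
16. q=(2,16) nearest=0 d=15 new=(2,5) → add node 3 parent=0 cost=4
17. q=(5,16) nearest=3 d=11 new=(5,9) → add node 4 parent=3 cost=8
18. q=(23,0) nearest=2 d=13 new=(14,0) → add node 5 parent=2 cost=12
19. q=(14,10) nearest=1 d=9 new=(10,5) → blocked by [4,9]×[3,7], reject
20. q=(13,15) nearest=4 d=8 new=(9,13) → add node 6 parent=4 cost=12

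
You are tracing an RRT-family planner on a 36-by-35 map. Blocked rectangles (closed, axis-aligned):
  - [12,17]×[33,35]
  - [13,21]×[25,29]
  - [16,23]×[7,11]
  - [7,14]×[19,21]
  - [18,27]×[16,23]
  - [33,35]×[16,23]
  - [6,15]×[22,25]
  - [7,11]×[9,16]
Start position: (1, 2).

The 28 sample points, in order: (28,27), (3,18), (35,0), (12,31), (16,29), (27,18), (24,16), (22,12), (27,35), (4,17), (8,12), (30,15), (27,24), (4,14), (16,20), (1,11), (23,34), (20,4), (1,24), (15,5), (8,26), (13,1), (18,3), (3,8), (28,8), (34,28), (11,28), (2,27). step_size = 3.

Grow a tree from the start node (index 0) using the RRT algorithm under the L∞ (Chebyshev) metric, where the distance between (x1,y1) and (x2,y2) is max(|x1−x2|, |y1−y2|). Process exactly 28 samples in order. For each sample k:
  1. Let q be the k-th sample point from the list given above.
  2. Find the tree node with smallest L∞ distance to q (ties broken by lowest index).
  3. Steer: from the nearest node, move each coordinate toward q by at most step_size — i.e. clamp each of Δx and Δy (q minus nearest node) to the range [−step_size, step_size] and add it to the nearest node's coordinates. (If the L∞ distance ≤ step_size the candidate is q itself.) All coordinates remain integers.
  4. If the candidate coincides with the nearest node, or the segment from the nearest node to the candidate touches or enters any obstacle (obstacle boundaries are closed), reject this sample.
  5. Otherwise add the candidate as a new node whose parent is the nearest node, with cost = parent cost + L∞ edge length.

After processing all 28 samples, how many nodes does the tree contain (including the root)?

Node count: 17

1. q=(28,27) nearest=0 d=27 new=(4,5) → add node 1 parent=0 cost=3
2. q=(3,18) nearest=1 d=13 new=(3,8) → add node 2 parent=1 cost=6
3. q=(35,0) nearest=1 d=31 new=(7,2) → add node 3 parent=1 cost=6
4. q=(12,31) nearest=2 d=23 new=(6,11) → add node 4 parent=2 cost=9
5. q=(16,29) nearest=4 d=18 new=(9,14) → blocked by [7,11]×[9,16], reject
6. q=(27,18) nearest=3 d=20 new=(10,5) → add node 5 parent=3 cost=9
7. q=(24,16) nearest=5 d=14 new=(13,8) → add node 6 parent=5 cost=12
8. q=(22,12) nearest=6 d=9 new=(16,11) → blocked by [16,23]×[7,11], reject
9. q=(27,35) nearest=4 d=24 new=(9,14) → blocked by [7,11]×[9,16], reject
10. q=(4,17) nearest=4 d=6 new=(4,14) → add node 7 parent=4 cost=12
11. q=(8,12) nearest=4 d=2 new=(8,12) → blocked by [7,11]×[9,16], reject
12. q=(30,15) nearest=6 d=17 new=(16,11) → blocked by [16,23]×[7,11], reject
13. q=(27,24) nearest=6 d=16 new=(16,11) → blocked by [16,23]×[7,11], reject
14. q=(4,14) nearest=7 d=0 → coincident, reject
15. q=(16,20) nearest=4 d=10 new=(9,14) → blocked by [7,11]×[9,16], reject
16. q=(1,11) nearest=2 d=3 new=(1,11) → add node 8 parent=2 cost=9
17. q=(23,34) nearest=7 d=20 new=(7,17) → add node 9 parent=7 cost=15
18. q=(20,4) nearest=6 d=7 new=(16,5) → add node 10 parent=6 cost=15
19. q=(1,24) nearest=9 d=7 new=(4,20) → add node 11 parent=9 cost=18
20. q=(15,5) nearest=10 d=1 new=(15,5) → add node 12 parent=10 cost=16
21. q=(8,26) nearest=11 d=6 new=(7,23) → blocked by [6,15]×[22,25], reject
22. q=(13,1) nearest=5 d=4 new=(13,2) → add node 13 parent=5 cost=12
23. q=(18,3) nearest=10 d=2 new=(18,3) → add node 14 parent=10 cost=17
24. q=(3,8) nearest=2 d=0 → coincident, reject
25. q=(28,8) nearest=14 d=10 new=(21,6) → add node 15 parent=14 cost=20
26. q=(34,28) nearest=6 d=21 new=(16,11) → blocked by [16,23]×[7,11], reject
27. q=(11,28) nearest=11 d=8 new=(7,23) → blocked by [6,15]×[22,25], reject
28. q=(2,27) nearest=11 d=7 new=(2,23) → add node 16 parent=11 cost=21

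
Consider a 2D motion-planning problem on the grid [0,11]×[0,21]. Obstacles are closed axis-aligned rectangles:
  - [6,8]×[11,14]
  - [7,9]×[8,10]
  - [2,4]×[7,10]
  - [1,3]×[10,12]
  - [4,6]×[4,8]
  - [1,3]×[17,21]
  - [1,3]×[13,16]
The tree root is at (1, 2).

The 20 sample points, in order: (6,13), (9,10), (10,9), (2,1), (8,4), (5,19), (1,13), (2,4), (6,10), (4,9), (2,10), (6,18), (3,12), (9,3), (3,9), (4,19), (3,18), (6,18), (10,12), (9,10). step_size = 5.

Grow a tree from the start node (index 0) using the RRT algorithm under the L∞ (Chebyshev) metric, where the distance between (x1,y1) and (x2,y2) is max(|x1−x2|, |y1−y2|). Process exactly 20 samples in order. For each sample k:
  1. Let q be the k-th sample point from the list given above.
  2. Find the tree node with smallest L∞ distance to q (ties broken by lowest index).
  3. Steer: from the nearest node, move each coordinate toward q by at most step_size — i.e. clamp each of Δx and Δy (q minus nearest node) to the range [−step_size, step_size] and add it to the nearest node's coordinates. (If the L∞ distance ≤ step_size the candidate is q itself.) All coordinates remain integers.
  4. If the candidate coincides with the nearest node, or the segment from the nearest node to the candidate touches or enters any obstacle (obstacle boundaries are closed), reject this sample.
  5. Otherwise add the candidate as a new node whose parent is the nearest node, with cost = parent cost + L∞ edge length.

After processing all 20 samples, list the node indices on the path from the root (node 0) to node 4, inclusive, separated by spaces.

1. q=(6,13) nearest=0 d=11 new=(6,7) → blocked by [4,6]×[4,8], reject
2. q=(9,10) nearest=0 d=8 new=(6,7) → blocked by [4,6]×[4,8], reject
3. q=(10,9) nearest=0 d=9 new=(6,7) → blocked by [4,6]×[4,8], reject
4. q=(2,1) nearest=0 d=1 new=(2,1) → add node 1 parent=0 cost=1
5. q=(8,4) nearest=1 d=6 new=(7,4) → add node 2 parent=1 cost=6
6. q=(5,19) nearest=2 d=15 new=(5,9) → blocked by [4,6]×[4,8], reject
7. q=(1,13) nearest=2 d=9 new=(2,9) → blocked by [2,4]×[7,10], reject
8. q=(2,4) nearest=0 d=2 new=(2,4) → add node 3 parent=0 cost=2
9. q=(6,10) nearest=2 d=6 new=(6,9) → add node 4 parent=2 cost=11
10. q=(4,9) nearest=4 d=2 new=(4,9) → blocked by [2,4]×[7,10], reject
11. q=(2,10) nearest=4 d=4 new=(2,10) → blocked by [2,4]×[7,10], reject
12. q=(6,18) nearest=4 d=9 new=(6,14) → blocked by [6,8]×[11,14], reject
13. q=(3,12) nearest=4 d=3 new=(3,12) → blocked by [1,3]×[10,12], reject
14. q=(9,3) nearest=2 d=2 new=(9,3) → add node 5 parent=2 cost=8
15. q=(3,9) nearest=4 d=3 new=(3,9) → blocked by [2,4]×[7,10], reject
16. q=(4,19) nearest=4 d=10 new=(4,14) → add node 6 parent=4 cost=16
17. q=(3,18) nearest=6 d=4 new=(3,18) → blocked by [1,3]×[17,21], reject
18. q=(6,18) nearest=6 d=4 new=(6,18) → add node 7 parent=6 cost=20
19. q=(10,12) nearest=4 d=4 new=(10,12) → blocked by [7,9]×[8,10], reject
20. q=(9,10) nearest=4 d=3 new=(9,10) → blocked by [7,9]×[8,10], reject

Path: 0 1 2 4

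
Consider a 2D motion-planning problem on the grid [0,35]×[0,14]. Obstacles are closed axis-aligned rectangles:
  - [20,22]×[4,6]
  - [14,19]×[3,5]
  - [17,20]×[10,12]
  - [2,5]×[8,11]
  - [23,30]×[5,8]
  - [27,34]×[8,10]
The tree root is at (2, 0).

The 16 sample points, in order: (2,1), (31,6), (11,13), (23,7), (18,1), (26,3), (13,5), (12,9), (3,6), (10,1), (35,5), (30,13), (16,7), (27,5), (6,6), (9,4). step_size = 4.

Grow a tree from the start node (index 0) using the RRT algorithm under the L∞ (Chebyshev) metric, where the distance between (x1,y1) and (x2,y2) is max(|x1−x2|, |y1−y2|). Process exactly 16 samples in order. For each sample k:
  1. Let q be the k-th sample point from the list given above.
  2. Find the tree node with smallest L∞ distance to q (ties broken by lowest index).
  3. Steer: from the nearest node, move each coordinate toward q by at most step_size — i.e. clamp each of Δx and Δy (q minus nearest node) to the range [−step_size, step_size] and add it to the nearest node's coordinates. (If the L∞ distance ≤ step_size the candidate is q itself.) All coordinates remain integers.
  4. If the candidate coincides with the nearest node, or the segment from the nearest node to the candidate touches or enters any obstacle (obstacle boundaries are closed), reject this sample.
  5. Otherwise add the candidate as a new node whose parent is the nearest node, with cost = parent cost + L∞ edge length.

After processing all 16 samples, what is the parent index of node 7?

1. q=(2,1) nearest=0 d=1 new=(2,1) → add node 1 parent=0 cost=1
2. q=(31,6) nearest=0 d=29 new=(6,4) → add node 2 parent=0 cost=4
3. q=(11,13) nearest=2 d=9 new=(10,8) → add node 3 parent=2 cost=8
4. q=(23,7) nearest=3 d=13 new=(14,7) → add node 4 parent=3 cost=12
5. q=(18,1) nearest=4 d=6 new=(18,3) → blocked by [14,19]×[3,5], reject
6. q=(26,3) nearest=4 d=12 new=(18,3) → blocked by [14,19]×[3,5], reject
7. q=(13,5) nearest=4 d=2 new=(13,5) → add node 5 parent=4 cost=14
8. q=(12,9) nearest=3 d=2 new=(12,9) → add node 6 parent=3 cost=10
9. q=(3,6) nearest=2 d=3 new=(3,6) → add node 7 parent=2 cost=7
10. q=(10,1) nearest=2 d=4 new=(10,1) → add node 8 parent=2 cost=8
11. q=(35,5) nearest=4 d=21 new=(18,5) → blocked by [14,19]×[3,5], reject
12. q=(30,13) nearest=4 d=16 new=(18,11) → blocked by [17,20]×[10,12], reject
13. q=(16,7) nearest=4 d=2 new=(16,7) → add node 9 parent=4 cost=14
14. q=(27,5) nearest=9 d=11 new=(20,5) → blocked by [20,22]×[4,6], reject
15. q=(6,6) nearest=2 d=2 new=(6,6) → add node 10 parent=2 cost=6
16. q=(9,4) nearest=2 d=3 new=(9,4) → add node 11 parent=2 cost=7

Parent of node 7: 2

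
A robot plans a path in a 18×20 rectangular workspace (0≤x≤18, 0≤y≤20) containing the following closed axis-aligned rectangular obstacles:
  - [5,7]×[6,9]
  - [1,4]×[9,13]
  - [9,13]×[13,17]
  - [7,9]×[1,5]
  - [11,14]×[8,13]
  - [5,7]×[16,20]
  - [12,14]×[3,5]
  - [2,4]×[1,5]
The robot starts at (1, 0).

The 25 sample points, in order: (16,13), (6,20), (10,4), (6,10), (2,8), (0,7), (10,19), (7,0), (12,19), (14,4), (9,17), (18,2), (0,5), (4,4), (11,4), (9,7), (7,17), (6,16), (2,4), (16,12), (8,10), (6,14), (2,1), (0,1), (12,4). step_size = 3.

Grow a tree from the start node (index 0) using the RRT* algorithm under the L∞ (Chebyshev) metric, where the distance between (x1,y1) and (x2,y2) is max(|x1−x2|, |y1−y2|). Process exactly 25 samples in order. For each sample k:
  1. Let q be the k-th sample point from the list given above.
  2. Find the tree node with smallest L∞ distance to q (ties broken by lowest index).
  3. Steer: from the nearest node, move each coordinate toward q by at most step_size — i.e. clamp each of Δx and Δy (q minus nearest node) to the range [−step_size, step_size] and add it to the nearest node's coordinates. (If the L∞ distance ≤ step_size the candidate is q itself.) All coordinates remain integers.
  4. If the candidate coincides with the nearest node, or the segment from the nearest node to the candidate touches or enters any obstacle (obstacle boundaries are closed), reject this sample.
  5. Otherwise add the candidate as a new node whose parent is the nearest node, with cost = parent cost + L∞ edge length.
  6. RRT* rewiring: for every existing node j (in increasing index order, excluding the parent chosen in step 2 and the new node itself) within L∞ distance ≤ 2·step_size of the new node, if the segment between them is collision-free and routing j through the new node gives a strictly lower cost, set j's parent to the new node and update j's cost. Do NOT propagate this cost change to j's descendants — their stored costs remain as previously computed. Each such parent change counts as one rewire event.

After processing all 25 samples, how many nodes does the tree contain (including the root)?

Node count: 8

1. q=(16,13) nearest=0 d=15 new=(4,3) → blocked by [2,4]×[1,5], reject
2. q=(6,20) nearest=0 d=20 new=(4,3) → blocked by [2,4]×[1,5], reject
3. q=(10,4) nearest=0 d=9 new=(4,3) → blocked by [2,4]×[1,5], reject
4. q=(6,10) nearest=0 d=10 new=(4,3) → blocked by [2,4]×[1,5], reject
5. q=(2,8) nearest=0 d=8 new=(2,3) → blocked by [2,4]×[1,5], reject
6. q=(0,7) nearest=0 d=7 new=(0,3) → add node 1 parent=0 cost=3
7. q=(10,19) nearest=1 d=16 new=(3,6) → blocked by [2,4]×[1,5], reject
8. q=(7,0) nearest=0 d=6 new=(4,0) → add node 2 parent=0 cost=3
9. q=(12,19) nearest=1 d=16 new=(3,6) → blocked by [2,4]×[1,5], reject
10. q=(14,4) nearest=2 d=10 new=(7,3) → blocked by [7,9]×[1,5], reject
11. q=(9,17) nearest=1 d=14 new=(3,6) → blocked by [2,4]×[1,5], reject
12. q=(18,2) nearest=2 d=14 new=(7,2) → blocked by [7,9]×[1,5], reject
13. q=(0,5) nearest=1 d=2 new=(0,5) → add node 3 parent=1 cost=5
14. q=(4,4) nearest=0 d=4 new=(4,3) → blocked by [2,4]×[1,5], reject
15. q=(11,4) nearest=2 d=7 new=(7,3) → blocked by [7,9]×[1,5], reject
16. q=(9,7) nearest=2 d=7 new=(7,3) → blocked by [7,9]×[1,5], reject
17. q=(7,17) nearest=3 d=12 new=(3,8) → add node 4 parent=3 cost=8
18. q=(6,16) nearest=4 d=8 new=(6,11) → blocked by [1,4]×[9,13], reject
19. q=(2,4) nearest=1 d=2 new=(2,4) → blocked by [2,4]×[1,5], reject
20. q=(16,12) nearest=2 d=12 new=(7,3) → blocked by [7,9]×[1,5], reject
21. q=(8,10) nearest=4 d=5 new=(6,10) → add node 5 parent=4 cost=11
22. q=(6,14) nearest=5 d=4 new=(6,13) → add node 6 parent=5 cost=14
23. q=(2,1) nearest=0 d=1 new=(2,1) → blocked by [2,4]×[1,5], reject
24. q=(0,1) nearest=0 d=1 new=(0,1) → add node 7 parent=0 cost=1
25. q=(12,4) nearest=5 d=6 new=(9,7) → blocked by [5,7]×[6,9], reject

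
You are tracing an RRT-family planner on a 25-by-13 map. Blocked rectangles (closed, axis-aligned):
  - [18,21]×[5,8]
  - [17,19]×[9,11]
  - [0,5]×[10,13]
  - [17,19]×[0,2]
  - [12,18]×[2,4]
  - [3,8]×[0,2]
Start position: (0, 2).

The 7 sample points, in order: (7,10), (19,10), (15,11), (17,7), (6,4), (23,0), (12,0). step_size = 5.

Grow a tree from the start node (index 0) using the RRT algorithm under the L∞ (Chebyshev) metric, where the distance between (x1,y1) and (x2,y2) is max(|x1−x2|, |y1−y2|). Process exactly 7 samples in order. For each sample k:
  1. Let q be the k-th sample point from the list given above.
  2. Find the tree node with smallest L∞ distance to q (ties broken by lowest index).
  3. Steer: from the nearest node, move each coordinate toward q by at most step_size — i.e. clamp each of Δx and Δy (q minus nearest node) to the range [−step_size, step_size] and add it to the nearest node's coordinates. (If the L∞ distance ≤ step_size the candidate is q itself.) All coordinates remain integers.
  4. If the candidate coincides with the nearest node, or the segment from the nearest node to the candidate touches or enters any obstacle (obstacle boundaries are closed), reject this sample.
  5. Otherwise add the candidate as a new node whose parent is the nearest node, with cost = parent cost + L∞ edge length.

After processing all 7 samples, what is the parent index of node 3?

Parent of node 3: 2

1. q=(7,10) nearest=0 d=8 new=(5,7) → add node 1 parent=0 cost=5
2. q=(19,10) nearest=1 d=14 new=(10,10) → add node 2 parent=1 cost=10
3. q=(15,11) nearest=2 d=5 new=(15,11) → add node 3 parent=2 cost=15
4. q=(17,7) nearest=3 d=4 new=(17,7) → add node 4 parent=3 cost=19
5. q=(6,4) nearest=1 d=3 new=(6,4) → add node 5 parent=1 cost=8
6. q=(23,0) nearest=4 d=7 new=(22,2) → blocked by [18,21]×[5,8], reject
7. q=(12,0) nearest=5 d=6 new=(11,0) → add node 6 parent=5 cost=13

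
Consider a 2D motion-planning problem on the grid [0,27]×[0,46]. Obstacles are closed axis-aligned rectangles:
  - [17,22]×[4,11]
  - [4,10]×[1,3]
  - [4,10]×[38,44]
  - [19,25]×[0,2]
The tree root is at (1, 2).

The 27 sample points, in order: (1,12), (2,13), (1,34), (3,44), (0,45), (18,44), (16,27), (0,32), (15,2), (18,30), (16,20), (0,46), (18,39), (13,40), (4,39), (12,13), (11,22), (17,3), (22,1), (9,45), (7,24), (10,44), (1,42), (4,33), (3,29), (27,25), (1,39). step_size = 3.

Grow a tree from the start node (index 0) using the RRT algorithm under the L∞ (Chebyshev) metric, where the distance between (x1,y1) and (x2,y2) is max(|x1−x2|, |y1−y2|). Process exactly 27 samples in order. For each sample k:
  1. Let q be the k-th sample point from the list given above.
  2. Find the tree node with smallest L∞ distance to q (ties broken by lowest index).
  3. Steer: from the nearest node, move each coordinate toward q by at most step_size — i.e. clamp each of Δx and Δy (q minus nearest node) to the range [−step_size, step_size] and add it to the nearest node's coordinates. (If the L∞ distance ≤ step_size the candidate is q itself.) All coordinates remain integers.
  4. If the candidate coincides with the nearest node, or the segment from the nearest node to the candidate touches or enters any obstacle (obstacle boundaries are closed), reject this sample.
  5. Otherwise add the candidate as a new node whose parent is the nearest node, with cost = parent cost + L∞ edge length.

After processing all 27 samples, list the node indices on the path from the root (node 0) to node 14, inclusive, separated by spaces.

Path: 0 1 2 3 4 5 6 8 12 14

1. q=(1,12) nearest=0 d=10 new=(1,5) → add node 1 parent=0 cost=3
2. q=(2,13) nearest=1 d=8 new=(2,8) → add node 2 parent=1 cost=6
3. q=(1,34) nearest=2 d=26 new=(1,11) → add node 3 parent=2 cost=9
4. q=(3,44) nearest=3 d=33 new=(3,14) → add node 4 parent=3 cost=12
5. q=(0,45) nearest=4 d=31 new=(0,17) → add node 5 parent=4 cost=15
6. q=(18,44) nearest=5 d=27 new=(3,20) → add node 6 parent=5 cost=18
7. q=(16,27) nearest=4 d=13 new=(6,17) → add node 7 parent=4 cost=15
8. q=(0,32) nearest=6 d=12 new=(0,23) → add node 8 parent=6 cost=21
9. q=(15,2) nearest=4 d=12 new=(6,11) → add node 9 parent=4 cost=15
10. q=(18,30) nearest=7 d=13 new=(9,20) → add node 10 parent=7 cost=18
11. q=(16,20) nearest=10 d=7 new=(12,20) → add node 11 parent=10 cost=21
12. q=(0,46) nearest=8 d=23 new=(0,26) → add node 12 parent=8 cost=24
13. q=(18,39) nearest=8 d=18 new=(3,26) → add node 13 parent=8 cost=24
14. q=(13,40) nearest=12 d=14 new=(3,29) → add node 14 parent=12 cost=27
15. q=(4,39) nearest=14 d=10 new=(4,32) → add node 15 parent=14 cost=30
16. q=(12,13) nearest=7 d=6 new=(9,14) → add node 16 parent=7 cost=18
17. q=(11,22) nearest=10 d=2 new=(11,22) → add node 17 parent=10 cost=20
18. q=(17,3) nearest=9 d=11 new=(9,8) → add node 18 parent=9 cost=18
19. q=(22,1) nearest=16 d=13 new=(12,11) → add node 19 parent=16 cost=21
20. q=(9,45) nearest=15 d=13 new=(7,35) → add node 20 parent=15 cost=33
21. q=(7,24) nearest=6 d=4 new=(6,23) → add node 21 parent=6 cost=21
22. q=(10,44) nearest=20 d=9 new=(10,38) → blocked by [4,10]×[38,44], reject
23. q=(1,42) nearest=20 d=7 new=(4,38) → blocked by [4,10]×[38,44], reject
24. q=(4,33) nearest=15 d=1 new=(4,33) → add node 22 parent=15 cost=31
25. q=(3,29) nearest=14 d=0 → coincident, reject
26. q=(27,25) nearest=11 d=15 new=(15,23) → add node 23 parent=11 cost=24
27. q=(1,39) nearest=20 d=6 new=(4,38) → blocked by [4,10]×[38,44], reject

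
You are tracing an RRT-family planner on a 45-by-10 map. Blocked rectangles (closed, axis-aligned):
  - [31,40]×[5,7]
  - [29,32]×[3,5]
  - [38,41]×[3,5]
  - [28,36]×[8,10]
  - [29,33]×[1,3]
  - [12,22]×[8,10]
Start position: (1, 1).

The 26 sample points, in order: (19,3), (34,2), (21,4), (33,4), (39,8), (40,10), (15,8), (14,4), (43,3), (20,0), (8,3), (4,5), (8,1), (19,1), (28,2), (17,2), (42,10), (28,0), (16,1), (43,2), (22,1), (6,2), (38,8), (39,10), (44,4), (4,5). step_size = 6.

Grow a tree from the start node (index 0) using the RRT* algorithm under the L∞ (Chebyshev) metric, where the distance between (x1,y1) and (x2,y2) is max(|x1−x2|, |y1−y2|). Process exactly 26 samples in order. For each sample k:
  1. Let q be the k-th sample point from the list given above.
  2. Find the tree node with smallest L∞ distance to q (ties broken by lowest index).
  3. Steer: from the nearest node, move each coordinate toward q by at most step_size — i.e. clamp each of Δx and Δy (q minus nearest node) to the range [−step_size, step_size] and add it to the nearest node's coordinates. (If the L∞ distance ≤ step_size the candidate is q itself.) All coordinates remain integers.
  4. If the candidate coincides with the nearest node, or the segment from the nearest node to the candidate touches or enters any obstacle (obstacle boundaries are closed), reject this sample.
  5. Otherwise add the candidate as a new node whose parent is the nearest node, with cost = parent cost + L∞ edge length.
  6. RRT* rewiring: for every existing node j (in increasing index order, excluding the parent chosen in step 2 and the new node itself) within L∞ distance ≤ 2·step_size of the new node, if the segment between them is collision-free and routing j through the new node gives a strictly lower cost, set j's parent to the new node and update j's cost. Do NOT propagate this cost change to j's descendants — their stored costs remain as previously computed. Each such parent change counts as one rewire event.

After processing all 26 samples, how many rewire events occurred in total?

Rewire events: 5

1. q=(19,3) nearest=0 d=18 new=(7,3) → add node 1 parent=0 cost=6
2. q=(34,2) nearest=1 d=27 new=(13,2) → add node 2 parent=1 cost=12
3. q=(21,4) nearest=2 d=8 new=(19,4) → add node 3 parent=2 cost=18
4. q=(33,4) nearest=3 d=14 new=(25,4) → add node 4 parent=3 cost=24
5. q=(39,8) nearest=4 d=14 new=(31,8) → blocked by [28,36]×[8,10], reject
6. q=(40,10) nearest=4 d=15 new=(31,10) → blocked by [28,36]×[8,10], reject
7. q=(15,8) nearest=3 d=4 new=(15,8) → blocked by [12,22]×[8,10], reject
8. q=(14,4) nearest=2 d=2 new=(14,4) → add node 5 parent=2 cost=14
9. q=(43,3) nearest=4 d=18 new=(31,3) → blocked by [29,32]×[3,5], reject
10. q=(20,0) nearest=3 d=4 new=(20,0) → add node 6 parent=3 cost=22
11. q=(8,3) nearest=1 d=1 new=(8,3) → add node 7 parent=1 cost=7; rewire 5→7 (13<14); rewire 6→7 (19<22)
12. q=(4,5) nearest=1 d=3 new=(4,5) → add node 8 parent=1 cost=9
13. q=(8,1) nearest=1 d=2 new=(8,1) → add node 9 parent=1 cost=8
14. q=(19,1) nearest=6 d=1 new=(19,1) → add node 10 parent=6 cost=20
15. q=(28,2) nearest=4 d=3 new=(28,2) → add node 11 parent=4 cost=27
16. q=(17,2) nearest=3 d=2 new=(17,2) → add node 12 parent=3 cost=20
17. q=(42,10) nearest=11 d=14 new=(34,8) → blocked by [31,40]×[5,7], reject
18. q=(28,0) nearest=11 d=2 new=(28,0) → add node 13 parent=11 cost=29
19. q=(16,1) nearest=12 d=1 new=(16,1) → add node 14 parent=12 cost=21
20. q=(43,2) nearest=11 d=15 new=(34,2) → blocked by [29,33]×[1,3], reject
21. q=(22,1) nearest=6 d=2 new=(22,1) → add node 15 parent=6 cost=21; rewire 13→15 (27<29)
22. q=(6,2) nearest=1 d=1 new=(6,2) → add node 16 parent=1 cost=7; rewire 12→16 (18<20); rewire 14→16 (17<21)
23. q=(38,8) nearest=11 d=10 new=(34,8) → blocked by [31,40]×[5,7], reject
24. q=(39,10) nearest=11 d=11 new=(34,8) → blocked by [31,40]×[5,7], reject
25. q=(44,4) nearest=11 d=16 new=(34,4) → blocked by [29,32]×[3,5], reject
26. q=(4,5) nearest=8 d=0 → coincident, reject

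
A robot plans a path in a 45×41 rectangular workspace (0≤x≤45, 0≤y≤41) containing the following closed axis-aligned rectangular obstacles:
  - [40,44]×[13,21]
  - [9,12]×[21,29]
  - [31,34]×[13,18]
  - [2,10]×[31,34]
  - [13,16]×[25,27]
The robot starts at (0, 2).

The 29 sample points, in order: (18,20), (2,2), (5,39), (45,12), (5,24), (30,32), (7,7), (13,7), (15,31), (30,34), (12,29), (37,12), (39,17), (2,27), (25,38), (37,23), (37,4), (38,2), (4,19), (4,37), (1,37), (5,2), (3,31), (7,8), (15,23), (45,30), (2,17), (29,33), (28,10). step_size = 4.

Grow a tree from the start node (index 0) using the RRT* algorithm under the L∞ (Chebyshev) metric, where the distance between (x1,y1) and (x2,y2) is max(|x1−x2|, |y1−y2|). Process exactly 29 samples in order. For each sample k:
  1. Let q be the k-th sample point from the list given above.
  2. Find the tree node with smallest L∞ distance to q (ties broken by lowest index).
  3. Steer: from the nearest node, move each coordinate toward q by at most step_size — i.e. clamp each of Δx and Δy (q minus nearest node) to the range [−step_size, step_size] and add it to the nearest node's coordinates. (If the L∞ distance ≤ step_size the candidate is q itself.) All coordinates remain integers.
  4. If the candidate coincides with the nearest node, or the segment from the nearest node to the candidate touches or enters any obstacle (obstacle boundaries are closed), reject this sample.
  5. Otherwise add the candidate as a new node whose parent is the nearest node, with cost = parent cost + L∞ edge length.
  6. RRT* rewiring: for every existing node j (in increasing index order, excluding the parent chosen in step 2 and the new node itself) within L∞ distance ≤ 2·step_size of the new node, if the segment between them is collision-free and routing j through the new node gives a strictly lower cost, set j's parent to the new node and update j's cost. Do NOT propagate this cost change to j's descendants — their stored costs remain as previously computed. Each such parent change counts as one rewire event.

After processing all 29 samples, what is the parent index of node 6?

Parent of node 6: 4

1. q=(18,20) nearest=0 d=18 new=(4,6) → add node 1 parent=0 cost=4
2. q=(2,2) nearest=0 d=2 new=(2,2) → add node 2 parent=0 cost=2
3. q=(5,39) nearest=1 d=33 new=(5,10) → add node 3 parent=1 cost=8
4. q=(45,12) nearest=3 d=40 new=(9,12) → add node 4 parent=3 cost=12
5. q=(5,24) nearest=4 d=12 new=(5,16) → add node 5 parent=4 cost=16
6. q=(30,32) nearest=4 d=21 new=(13,16) → add node 6 parent=4 cost=16
7. q=(7,7) nearest=1 d=3 new=(7,7) → add node 7 parent=1 cost=7
8. q=(13,7) nearest=4 d=5 new=(13,8) → add node 8 parent=4 cost=16
9. q=(15,31) nearest=5 d=15 new=(9,20) → add node 9 parent=5 cost=20
10. q=(30,34) nearest=6 d=18 new=(17,20) → add node 10 parent=6 cost=20
11. q=(12,29) nearest=9 d=9 new=(12,24) → blocked by [9,12]×[21,29], reject
12. q=(37,12) nearest=10 d=20 new=(21,16) → add node 11 parent=10 cost=24
13. q=(39,17) nearest=11 d=18 new=(25,17) → add node 12 parent=11 cost=28
14. q=(2,27) nearest=9 d=7 new=(5,24) → add node 13 parent=9 cost=24
15. q=(25,38) nearest=9 d=18 new=(13,24) → blocked by [9,12]×[21,29], reject
16. q=(37,23) nearest=12 d=12 new=(29,21) → add node 14 parent=12 cost=32
17. q=(37,4) nearest=12 d=13 new=(29,13) → add node 15 parent=12 cost=32
18. q=(38,2) nearest=15 d=11 new=(33,9) → add node 16 parent=15 cost=36
19. q=(4,19) nearest=5 d=3 new=(4,19) → add node 17 parent=5 cost=19
20. q=(4,37) nearest=13 d=13 new=(4,28) → add node 18 parent=13 cost=28
21. q=(1,37) nearest=18 d=9 new=(1,32) → add node 19 parent=18 cost=32
22. q=(5,2) nearest=2 d=3 new=(5,2) → add node 20 parent=2 cost=5; rewire 8→20 (13<16)
23. q=(3,31) nearest=19 d=2 new=(3,31) → blocked by [2,10]×[31,34], reject
24. q=(7,8) nearest=7 d=1 new=(7,8) → add node 21 parent=7 cost=8
25. q=(15,23) nearest=10 d=3 new=(15,23) → add node 22 parent=10 cost=23
26. q=(45,30) nearest=14 d=16 new=(33,25) → add node 23 parent=14 cost=36
27. q=(2,17) nearest=17 d=2 new=(2,17) → add node 24 parent=17 cost=21
28. q=(29,33) nearest=23 d=8 new=(29,29) → add node 25 parent=23 cost=40
29. q=(28,10) nearest=15 d=3 new=(28,10) → add node 26 parent=15 cost=35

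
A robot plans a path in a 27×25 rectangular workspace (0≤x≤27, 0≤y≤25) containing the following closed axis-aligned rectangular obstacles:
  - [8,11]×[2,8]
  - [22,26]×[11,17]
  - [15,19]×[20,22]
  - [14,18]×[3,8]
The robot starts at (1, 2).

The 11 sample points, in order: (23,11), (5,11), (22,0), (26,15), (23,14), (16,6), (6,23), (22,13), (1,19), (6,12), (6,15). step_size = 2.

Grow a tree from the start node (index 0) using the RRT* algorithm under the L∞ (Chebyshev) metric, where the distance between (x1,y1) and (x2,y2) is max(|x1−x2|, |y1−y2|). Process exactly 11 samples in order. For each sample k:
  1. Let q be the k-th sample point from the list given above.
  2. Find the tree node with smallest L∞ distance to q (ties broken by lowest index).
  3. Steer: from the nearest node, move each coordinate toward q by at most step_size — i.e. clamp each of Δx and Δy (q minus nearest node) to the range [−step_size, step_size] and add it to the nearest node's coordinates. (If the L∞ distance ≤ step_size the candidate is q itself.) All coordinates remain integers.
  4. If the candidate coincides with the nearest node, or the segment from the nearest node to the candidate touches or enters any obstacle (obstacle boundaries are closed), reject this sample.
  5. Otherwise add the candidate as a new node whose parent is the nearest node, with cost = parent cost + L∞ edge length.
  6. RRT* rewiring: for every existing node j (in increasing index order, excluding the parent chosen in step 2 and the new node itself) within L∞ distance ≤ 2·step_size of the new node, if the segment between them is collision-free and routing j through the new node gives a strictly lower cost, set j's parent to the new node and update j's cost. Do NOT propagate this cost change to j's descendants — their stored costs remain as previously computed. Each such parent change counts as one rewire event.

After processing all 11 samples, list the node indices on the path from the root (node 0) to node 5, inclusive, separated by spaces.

Path: 0 1 2 4 5

1. q=(23,11) nearest=0 d=22 new=(3,4) → add node 1 parent=0 cost=2
2. q=(5,11) nearest=1 d=7 new=(5,6) → add node 2 parent=1 cost=4
3. q=(22,0) nearest=2 d=17 new=(7,4) → add node 3 parent=2 cost=6
4. q=(26,15) nearest=3 d=19 new=(9,6) → blocked by [8,11]×[2,8], reject
5. q=(23,14) nearest=3 d=16 new=(9,6) → blocked by [8,11]×[2,8], reject
6. q=(16,6) nearest=3 d=9 new=(9,6) → blocked by [8,11]×[2,8], reject
7. q=(6,23) nearest=2 d=17 new=(6,8) → add node 4 parent=2 cost=6
8. q=(22,13) nearest=3 d=15 new=(9,6) → blocked by [8,11]×[2,8], reject
9. q=(1,19) nearest=4 d=11 new=(4,10) → add node 5 parent=4 cost=8
10. q=(6,12) nearest=5 d=2 new=(6,12) → add node 6 parent=5 cost=10
11. q=(6,15) nearest=6 d=3 new=(6,14) → add node 7 parent=6 cost=12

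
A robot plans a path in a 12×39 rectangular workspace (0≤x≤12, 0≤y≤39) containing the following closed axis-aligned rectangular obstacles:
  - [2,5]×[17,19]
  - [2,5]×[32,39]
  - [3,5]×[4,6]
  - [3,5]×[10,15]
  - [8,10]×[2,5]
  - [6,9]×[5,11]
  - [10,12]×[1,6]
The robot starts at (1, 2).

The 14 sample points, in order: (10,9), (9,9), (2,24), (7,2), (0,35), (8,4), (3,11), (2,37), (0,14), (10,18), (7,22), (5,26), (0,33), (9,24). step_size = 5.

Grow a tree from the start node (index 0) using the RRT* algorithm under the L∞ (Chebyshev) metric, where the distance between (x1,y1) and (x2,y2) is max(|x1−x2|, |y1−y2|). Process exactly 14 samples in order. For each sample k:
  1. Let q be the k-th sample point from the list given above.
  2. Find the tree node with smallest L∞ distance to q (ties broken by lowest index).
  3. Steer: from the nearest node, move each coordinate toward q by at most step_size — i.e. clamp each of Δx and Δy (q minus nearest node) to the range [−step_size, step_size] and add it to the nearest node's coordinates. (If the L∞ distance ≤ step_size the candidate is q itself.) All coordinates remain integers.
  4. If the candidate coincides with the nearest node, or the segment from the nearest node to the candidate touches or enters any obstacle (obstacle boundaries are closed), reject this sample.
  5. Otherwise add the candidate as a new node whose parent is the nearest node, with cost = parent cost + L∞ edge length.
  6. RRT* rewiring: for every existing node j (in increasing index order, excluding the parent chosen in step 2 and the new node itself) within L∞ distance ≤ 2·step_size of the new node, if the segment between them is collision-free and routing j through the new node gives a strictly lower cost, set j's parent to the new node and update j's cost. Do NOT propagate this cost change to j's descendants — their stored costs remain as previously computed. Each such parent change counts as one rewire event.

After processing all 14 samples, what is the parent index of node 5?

Parent of node 5: 4

1. q=(10,9) nearest=0 d=9 new=(6,7) → blocked by [3,5]×[4,6], reject
2. q=(9,9) nearest=0 d=8 new=(6,7) → blocked by [3,5]×[4,6], reject
3. q=(2,24) nearest=0 d=22 new=(2,7) → add node 1 parent=0 cost=5
4. q=(7,2) nearest=1 d=5 new=(7,2) → blocked by [3,5]×[4,6], reject
5. q=(0,35) nearest=1 d=28 new=(0,12) → add node 2 parent=1 cost=10
6. q=(8,4) nearest=1 d=6 new=(7,4) → blocked by [3,5]×[4,6], reject
7. q=(3,11) nearest=2 d=3 new=(3,11) → blocked by [3,5]×[10,15], reject
8. q=(2,37) nearest=2 d=25 new=(2,17) → blocked by [2,5]×[17,19], reject
9. q=(0,14) nearest=2 d=2 new=(0,14) → add node 3 parent=2 cost=12
10. q=(10,18) nearest=2 d=10 new=(5,17) → blocked by [2,5]×[17,19], reject
11. q=(7,22) nearest=3 d=8 new=(5,19) → blocked by [2,5]×[17,19], reject
12. q=(5,26) nearest=3 d=12 new=(5,19) → blocked by [2,5]×[17,19], reject
13. q=(0,33) nearest=3 d=19 new=(0,19) → add node 4 parent=3 cost=17
14. q=(9,24) nearest=4 d=9 new=(5,24) → add node 5 parent=4 cost=22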